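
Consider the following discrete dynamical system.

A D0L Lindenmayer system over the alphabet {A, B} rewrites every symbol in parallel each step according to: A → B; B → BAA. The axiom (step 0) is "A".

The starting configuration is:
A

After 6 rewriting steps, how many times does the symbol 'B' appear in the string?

step 0: A
step 1: B
step 2: BAA
step 3: BAABB
step 4: BAABBBAABAA
step 5: BAABBBAABAABAABBBAABB
step 6: BAABBBAABAABAABBBAABBBAABBBAABAABAABBBAABAA

21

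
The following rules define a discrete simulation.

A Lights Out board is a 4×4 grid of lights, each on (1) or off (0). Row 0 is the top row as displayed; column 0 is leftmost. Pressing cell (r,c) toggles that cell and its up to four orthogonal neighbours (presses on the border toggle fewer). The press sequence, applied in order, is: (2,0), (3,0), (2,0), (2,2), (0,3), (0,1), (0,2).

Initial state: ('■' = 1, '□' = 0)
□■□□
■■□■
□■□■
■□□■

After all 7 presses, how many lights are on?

step 0: □■□□
■■□■
□■□■
■□□■
step 1: □■□□
□■□■
■□□■
□□□■
step 2: □■□□
□■□■
□□□■
■■□■
step 3: □■□□
■■□■
■■□■
□■□■
step 4: □■□□
■■■■
■□■□
□■■■
step 5: □■■■
■■■□
■□■□
□■■■
step 6: ■□□■
■□■□
■□■□
□■■■
step 7: ■■■□
■□□□
■□■□
□■■■

9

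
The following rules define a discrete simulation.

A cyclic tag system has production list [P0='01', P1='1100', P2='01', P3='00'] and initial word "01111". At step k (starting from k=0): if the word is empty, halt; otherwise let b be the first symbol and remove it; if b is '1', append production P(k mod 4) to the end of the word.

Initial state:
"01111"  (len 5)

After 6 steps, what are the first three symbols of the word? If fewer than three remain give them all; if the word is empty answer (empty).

k=0  "01111"  (len 5)
k=1  "1111"  (len 4)
k=2  "1111100"  (len 7)
k=3  "11110001"  (len 8)
k=4  "111000100"  (len 9)
k=5  "1100010001"  (len 10)
k=6  "1000100011100"  (len 13)

100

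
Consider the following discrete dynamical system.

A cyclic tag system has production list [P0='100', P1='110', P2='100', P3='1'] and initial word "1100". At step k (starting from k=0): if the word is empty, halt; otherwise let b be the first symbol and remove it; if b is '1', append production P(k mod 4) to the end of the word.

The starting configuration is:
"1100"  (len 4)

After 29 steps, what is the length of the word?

k=0  "1100"  (len 4)
k=1  "100100"  (len 6)
k=2  "00100110"  (len 8)
k=3  "0100110"  (len 7)
k=4  "100110"  (len 6)
k=5  "00110100"  (len 8)
k=6  "0110100"  (len 7)
k=7  "110100"  (len 6)
k=8  "101001"  (len 6)
k=9  "01001100"  (len 8)
k=10  "1001100"  (len 7)
k=11  "001100100"  (len 9)
k=12  "01100100"  (len 8)
k=13  "1100100"  (len 7)
k=14  "100100110"  (len 9)
k=15  "00100110100"  (len 11)
k=16  "0100110100"  (len 10)
k=17  "100110100"  (len 9)
k=18  "00110100110"  (len 11)
k=19  "0110100110"  (len 10)
k=20  "110100110"  (len 9)
k=21  "10100110100"  (len 11)
k=22  "0100110100110"  (len 13)
k=23  "100110100110"  (len 12)
k=24  "001101001101"  (len 12)
k=25  "01101001101"  (len 11)
k=26  "1101001101"  (len 10)
k=27  "101001101100"  (len 12)
k=28  "010011011001"  (len 12)
k=29  "10011011001"  (len 11)

11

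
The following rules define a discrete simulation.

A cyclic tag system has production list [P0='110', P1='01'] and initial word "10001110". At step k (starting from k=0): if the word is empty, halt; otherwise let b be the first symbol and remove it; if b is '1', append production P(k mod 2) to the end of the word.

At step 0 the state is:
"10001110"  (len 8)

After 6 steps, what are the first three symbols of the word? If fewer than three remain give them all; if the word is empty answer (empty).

step 0: "10001110"  (len 8)
step 1: "0001110110"  (len 10)
step 2: "001110110"  (len 9)
step 3: "01110110"  (len 8)
step 4: "1110110"  (len 7)
step 5: "110110110"  (len 9)
step 6: "1011011001"  (len 10)

101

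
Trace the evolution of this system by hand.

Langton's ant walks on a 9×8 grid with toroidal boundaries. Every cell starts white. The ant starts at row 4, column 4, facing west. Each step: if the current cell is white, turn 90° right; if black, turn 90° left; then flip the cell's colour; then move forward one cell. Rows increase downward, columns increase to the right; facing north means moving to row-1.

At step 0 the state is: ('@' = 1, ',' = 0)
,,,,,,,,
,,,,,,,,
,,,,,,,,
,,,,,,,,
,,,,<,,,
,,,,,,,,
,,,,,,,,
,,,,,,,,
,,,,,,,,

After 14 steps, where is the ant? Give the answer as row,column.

0) ,,,,,,,,
,,,,,,,,
,,,,,,,,
,,,,,,,,
,,,,<,,,
,,,,,,,,
,,,,,,,,
,,,,,,,,
,,,,,,,,
1) ,,,,,,,,
,,,,,,,,
,,,,,,,,
,,,,^,,,
,,,,@,,,
,,,,,,,,
,,,,,,,,
,,,,,,,,
,,,,,,,,
2) ,,,,,,,,
,,,,,,,,
,,,,,,,,
,,,,@>,,
,,,,@,,,
,,,,,,,,
,,,,,,,,
,,,,,,,,
,,,,,,,,
3) ,,,,,,,,
,,,,,,,,
,,,,,,,,
,,,,@@,,
,,,,@v,,
,,,,,,,,
,,,,,,,,
,,,,,,,,
,,,,,,,,
4) ,,,,,,,,
,,,,,,,,
,,,,,,,,
,,,,@@,,
,,,,<@,,
,,,,,,,,
,,,,,,,,
,,,,,,,,
,,,,,,,,
5) ,,,,,,,,
,,,,,,,,
,,,,,,,,
,,,,@@,,
,,,,,@,,
,,,,v,,,
,,,,,,,,
,,,,,,,,
,,,,,,,,
6) ,,,,,,,,
,,,,,,,,
,,,,,,,,
,,,,@@,,
,,,,,@,,
,,,<@,,,
,,,,,,,,
,,,,,,,,
,,,,,,,,
7) ,,,,,,,,
,,,,,,,,
,,,,,,,,
,,,,@@,,
,,,^,@,,
,,,@@,,,
,,,,,,,,
,,,,,,,,
,,,,,,,,
8) ,,,,,,,,
,,,,,,,,
,,,,,,,,
,,,,@@,,
,,,@>@,,
,,,@@,,,
,,,,,,,,
,,,,,,,,
,,,,,,,,
9) ,,,,,,,,
,,,,,,,,
,,,,,,,,
,,,,@@,,
,,,@@@,,
,,,@v,,,
,,,,,,,,
,,,,,,,,
,,,,,,,,
10) ,,,,,,,,
,,,,,,,,
,,,,,,,,
,,,,@@,,
,,,@@@,,
,,,@,>,,
,,,,,,,,
,,,,,,,,
,,,,,,,,
11) ,,,,,,,,
,,,,,,,,
,,,,,,,,
,,,,@@,,
,,,@@@,,
,,,@,@,,
,,,,,v,,
,,,,,,,,
,,,,,,,,
12) ,,,,,,,,
,,,,,,,,
,,,,,,,,
,,,,@@,,
,,,@@@,,
,,,@,@,,
,,,,<@,,
,,,,,,,,
,,,,,,,,
13) ,,,,,,,,
,,,,,,,,
,,,,,,,,
,,,,@@,,
,,,@@@,,
,,,@^@,,
,,,,@@,,
,,,,,,,,
,,,,,,,,
14) ,,,,,,,,
,,,,,,,,
,,,,,,,,
,,,,@@,,
,,,@@@,,
,,,@@>,,
,,,,@@,,
,,,,,,,,
,,,,,,,,

5,5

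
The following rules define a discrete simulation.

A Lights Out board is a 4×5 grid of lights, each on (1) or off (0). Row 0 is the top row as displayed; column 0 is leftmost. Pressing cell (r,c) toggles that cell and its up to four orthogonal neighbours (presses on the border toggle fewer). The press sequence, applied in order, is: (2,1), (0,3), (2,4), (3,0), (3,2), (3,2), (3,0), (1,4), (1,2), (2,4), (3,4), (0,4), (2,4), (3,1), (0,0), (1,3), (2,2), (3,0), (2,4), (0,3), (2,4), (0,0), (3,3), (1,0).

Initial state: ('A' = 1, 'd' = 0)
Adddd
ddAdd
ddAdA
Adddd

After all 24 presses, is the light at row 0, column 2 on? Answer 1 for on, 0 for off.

gen 0: Adddd
ddAdd
ddAdA
Adddd
gen 1: Adddd
dAAdd
AAddA
AAddd
gen 2: AdAAA
dAAAd
AAddA
AAddd
gen 3: AdAAA
dAAAA
AAdAd
AAddA
gen 4: AdAAA
dAAAA
dAdAd
ddddA
gen 5: AdAAA
dAAAA
dAAAd
dAAAA
gen 6: AdAAA
dAAAA
dAdAd
ddddA
gen 7: AdAAA
dAAAA
AAdAd
AAddA
gen 8: AdAAd
dAAdd
AAdAA
AAddA
gen 9: AddAd
dddAd
AAAAA
AAddA
gen 10: AddAd
dddAA
AAAdd
AAddd
gen 11: AddAd
dddAA
AAAdA
AAdAA
gen 12: AdddA
dddAd
AAAdA
AAdAA
gen 13: AdddA
dddAA
AAAAd
AAdAd
gen 14: AdddA
dddAA
AdAAd
ddAAd
gen 15: dAddA
AddAA
AdAAd
ddAAd
gen 16: dAdAA
AdAdd
AdAdd
ddAAd
gen 17: dAdAA
Adddd
AAdAd
dddAd
gen 18: dAdAA
Adddd
dAdAd
AAdAd
gen 19: dAdAA
AdddA
dAddA
AAdAA
gen 20: dAAdd
AddAA
dAddA
AAdAA
gen 21: dAAdd
AddAd
dAdAd
AAdAd
gen 22: AdAdd
dddAd
dAdAd
AAdAd
gen 23: AdAdd
dddAd
dAddd
AAAdA
gen 24: ddAdd
AAdAd
AAddd
AAAdA

1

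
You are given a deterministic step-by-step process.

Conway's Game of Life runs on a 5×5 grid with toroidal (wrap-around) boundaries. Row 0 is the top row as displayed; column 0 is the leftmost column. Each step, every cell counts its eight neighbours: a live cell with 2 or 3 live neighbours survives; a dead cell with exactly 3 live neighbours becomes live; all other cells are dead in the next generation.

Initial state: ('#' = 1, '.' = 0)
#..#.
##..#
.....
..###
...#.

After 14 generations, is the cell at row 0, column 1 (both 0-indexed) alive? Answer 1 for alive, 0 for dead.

0

k=0  #..#.
##..#
.....
..###
...#.
k=1  ####.
##..#
.##..
..###
.....
k=2  ..##.
....#
.....
.###.
#....
k=3  ...##
...#.
..##.
.##..
....#
k=4  ...##
.....
.#.#.
.##..
#.#.#
k=5  #..##
..###
.#...
....#
#.#.#
k=6  .....
.##..
#.#.#
.#.##
.#...
k=7  .##..
####.
....#
.#.##
#.#..
k=8  ....#
#..##
.....
.####
#...#
k=9  .....
#..##
.#...
.####
.##..
k=10  #####
#...#
.#...
...#.
##...
k=11  ..##.
.....
#...#
###..
.....
k=12  .....
...##
#...#
##..#
...#.
k=13  ...##
#..##
.#...
.#.#.
#...#
k=14  .....
#.##.
.#.#.
.##.#
#.#..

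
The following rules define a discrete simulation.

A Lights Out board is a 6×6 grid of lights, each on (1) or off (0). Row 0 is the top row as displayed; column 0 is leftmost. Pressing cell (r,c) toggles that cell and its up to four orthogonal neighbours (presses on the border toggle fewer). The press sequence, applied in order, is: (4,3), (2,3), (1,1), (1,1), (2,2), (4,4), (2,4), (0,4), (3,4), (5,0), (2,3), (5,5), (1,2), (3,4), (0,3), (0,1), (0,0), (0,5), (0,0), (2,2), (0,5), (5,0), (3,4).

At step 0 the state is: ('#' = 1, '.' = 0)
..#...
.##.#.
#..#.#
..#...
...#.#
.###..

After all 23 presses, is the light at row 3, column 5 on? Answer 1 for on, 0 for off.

1

0) ..#...
.##.#.
#..#.#
..#...
...#.#
.###..
1) ..#...
.##.#.
#..#.#
..##..
..#.##
.##...
2) ..#...
.####.
#.#.##
..#...
..#.##
.##...
3) .##...
#..##.
###.##
..#...
..#.##
.##...
4) ..#...
.####.
#.#.##
..#...
..#.##
.##...
5) ..#...
.#.##.
##.###
......
..#.##
.##...
6) ..#...
.#.##.
##.###
....#.
..##..
.##.#.
7) ..#...
.#.#..
##....
......
..##..
.##.#.
8) ..####
.#.##.
##....
......
..##..
.##.#.
9) ..####
.#.##.
##..#.
...###
..###.
.##.#.
10) ..####
.#.##.
##..#.
...###
#.###.
#.#.#.
11) ..####
.#..#.
####..
....##
#.###.
#.#.#.
12) ..####
.#..#.
####..
....##
#.####
#.#..#
13) ...###
..###.
##.#..
....##
#.####
#.#..#
14) ...###
..###.
##.##.
...#..
#.##.#
#.#..#
15) ..#..#
..#.#.
##.##.
...#..
#.##.#
#.#..#
16) ##...#
.##.#.
##.##.
...#..
#.##.#
#.#..#
17) .....#
###.#.
##.##.
...#..
#.##.#
#.#..#
18) ....#.
###.##
##.##.
...#..
#.##.#
#.#..#
19) ##..#.
.##.##
##.##.
...#..
#.##.#
#.#..#
20) ##..#.
.#..##
#.#.#.
..##..
#.##.#
#.#..#
21) ##...#
.#..#.
#.#.#.
..##..
#.##.#
#.#..#
22) ##...#
.#..#.
#.#.#.
..##..
..##.#
.##..#
23) ##...#
.#..#.
#.#...
..#.##
..####
.##..#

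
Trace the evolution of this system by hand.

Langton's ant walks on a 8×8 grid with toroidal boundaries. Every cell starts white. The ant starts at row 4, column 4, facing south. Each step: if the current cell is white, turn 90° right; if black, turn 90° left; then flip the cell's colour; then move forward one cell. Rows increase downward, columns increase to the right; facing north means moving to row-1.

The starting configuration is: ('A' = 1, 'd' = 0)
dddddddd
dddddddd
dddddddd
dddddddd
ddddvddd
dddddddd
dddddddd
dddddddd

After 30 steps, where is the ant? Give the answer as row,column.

3,5

gen 0: dddddddd
dddddddd
dddddddd
dddddddd
ddddvddd
dddddddd
dddddddd
dddddddd
gen 1: dddddddd
dddddddd
dddddddd
dddddddd
ddd<Addd
dddddddd
dddddddd
dddddddd
gen 2: dddddddd
dddddddd
dddddddd
ddd^dddd
dddAAddd
dddddddd
dddddddd
dddddddd
gen 3: dddddddd
dddddddd
dddddddd
dddA>ddd
dddAAddd
dddddddd
dddddddd
dddddddd
gen 4: dddddddd
dddddddd
dddddddd
dddAAddd
dddAvddd
dddddddd
dddddddd
dddddddd
gen 5: dddddddd
dddddddd
dddddddd
dddAAddd
dddAd>dd
dddddddd
dddddddd
dddddddd
gen 6: dddddddd
dddddddd
dddddddd
dddAAddd
dddAdAdd
dddddvdd
dddddddd
dddddddd
gen 7: dddddddd
dddddddd
dddddddd
dddAAddd
dddAdAdd
dddd<Add
dddddddd
dddddddd
gen 8: dddddddd
dddddddd
dddddddd
dddAAddd
dddA^Add
ddddAAdd
dddddddd
dddddddd
gen 9: dddddddd
dddddddd
dddddddd
dddAAddd
dddAA>dd
ddddAAdd
dddddddd
dddddddd
gen 10: dddddddd
dddddddd
dddddddd
dddAA^dd
dddAAddd
ddddAAdd
dddddddd
dddddddd
gen 11: dddddddd
dddddddd
dddddddd
dddAAA>d
dddAAddd
ddddAAdd
dddddddd
dddddddd
gen 12: dddddddd
dddddddd
dddddddd
dddAAAAd
dddAAdvd
ddddAAdd
dddddddd
dddddddd
gen 13: dddddddd
dddddddd
dddddddd
dddAAAAd
dddAA<Ad
ddddAAdd
dddddddd
dddddddd
gen 14: dddddddd
dddddddd
dddddddd
dddAA^Ad
dddAAAAd
ddddAAdd
dddddddd
dddddddd
gen 15: dddddddd
dddddddd
dddddddd
dddA<dAd
dddAAAAd
ddddAAdd
dddddddd
dddddddd
gen 16: dddddddd
dddddddd
dddddddd
dddAddAd
dddAvAAd
ddddAAdd
dddddddd
dddddddd
gen 17: dddddddd
dddddddd
dddddddd
dddAddAd
dddAd>Ad
ddddAAdd
dddddddd
dddddddd
gen 18: dddddddd
dddddddd
dddddddd
dddAd^Ad
dddAddAd
ddddAAdd
dddddddd
dddddddd
gen 19: dddddddd
dddddddd
dddddddd
dddAdA>d
dddAddAd
ddddAAdd
dddddddd
dddddddd
gen 20: dddddddd
dddddddd
dddddd^d
dddAdAdd
dddAddAd
ddddAAdd
dddddddd
dddddddd
gen 21: dddddddd
dddddddd
ddddddA>
dddAdAdd
dddAddAd
ddddAAdd
dddddddd
dddddddd
gen 22: dddddddd
dddddddd
ddddddAA
dddAdAdv
dddAddAd
ddddAAdd
dddddddd
dddddddd
gen 23: dddddddd
dddddddd
ddddddAA
dddAdA<A
dddAddAd
ddddAAdd
dddddddd
dddddddd
gen 24: dddddddd
dddddddd
dddddd^A
dddAdAAA
dddAddAd
ddddAAdd
dddddddd
dddddddd
gen 25: dddddddd
dddddddd
ddddd<dA
dddAdAAA
dddAddAd
ddddAAdd
dddddddd
dddddddd
gen 26: dddddddd
ddddd^dd
dddddAdA
dddAdAAA
dddAddAd
ddddAAdd
dddddddd
dddddddd
gen 27: dddddddd
dddddA>d
dddddAdA
dddAdAAA
dddAddAd
ddddAAdd
dddddddd
dddddddd
gen 28: dddddddd
dddddAAd
dddddAvA
dddAdAAA
dddAddAd
ddddAAdd
dddddddd
dddddddd
gen 29: dddddddd
dddddAAd
ddddd<AA
dddAdAAA
dddAddAd
ddddAAdd
dddddddd
dddddddd
gen 30: dddddddd
dddddAAd
ddddddAA
dddAdvAA
dddAddAd
ddddAAdd
dddddddd
dddddddd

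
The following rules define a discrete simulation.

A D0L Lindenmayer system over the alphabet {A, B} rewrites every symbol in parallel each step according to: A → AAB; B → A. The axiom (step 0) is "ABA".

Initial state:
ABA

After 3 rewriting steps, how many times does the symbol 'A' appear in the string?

29

k=0  ABA
k=1  AABAAAB
k=2  AABAABAAABAABAABA
k=3  AABAABAAABAABAAABAABAABAAABAABAAABAABAAAB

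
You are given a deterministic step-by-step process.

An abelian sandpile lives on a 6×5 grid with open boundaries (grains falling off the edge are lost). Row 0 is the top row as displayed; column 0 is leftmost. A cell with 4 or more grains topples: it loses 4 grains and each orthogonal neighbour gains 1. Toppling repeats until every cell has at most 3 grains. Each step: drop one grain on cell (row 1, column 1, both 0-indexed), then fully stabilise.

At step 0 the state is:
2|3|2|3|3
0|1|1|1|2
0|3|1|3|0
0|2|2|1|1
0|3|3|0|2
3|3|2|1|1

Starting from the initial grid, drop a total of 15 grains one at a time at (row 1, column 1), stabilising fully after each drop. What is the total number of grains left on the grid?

50

[0] 2|3|2|3|3
0|1|1|1|2
0|3|1|3|0
0|2|2|1|1
0|3|3|0|2
3|3|2|1|1
[1] 2|3|2|3|3
0|2|1|1|2
0|3|1|3|0
0|2|2|1|1
0|3|3|0|2
3|3|2|1|1
[2] 2|3|2|3|3
0|3|1|1|2
0|3|1|3|0
0|2|2|1|1
0|3|3|0|2
3|3|2|1|1
[3] 3|0|3|3|3
1|2|2|1|2
1|0|2|3|0
0|3|2|1|1
0|3|3|0|2
3|3|2|1|1
[4] 3|0|3|3|3
1|3|2|1|2
1|0|2|3|0
0|3|2|1|1
0|3|3|0|2
3|3|2|1|1
[5] 3|1|3|3|3
2|0|3|1|2
1|1|2|3|0
0|3|2|1|1
0|3|3|0|2
3|3|2|1|1
[6] 3|1|3|3|3
2|1|3|1|2
1|1|2|3|0
0|3|2|1|1
0|3|3|0|2
3|3|2|1|1
[7] 3|1|3|3|3
2|2|3|1|2
1|1|2|3|0
0|3|2|1|1
0|3|3|0|2
3|3|2|1|1
[8] 3|1|3|3|3
2|3|3|1|2
1|1|2|3|0
0|3|2|1|1
0|3|3|0|2
3|3|2|1|1
[9] 3|3|1|1|0
3|1|1|3|3
1|2|3|3|0
0|3|2|1|1
0|3|3|0|2
3|3|2|1|1
[10] 3|3|1|1|0
3|2|1|3|3
1|2|3|3|0
0|3|2|1|1
0|3|3|0|2
3|3|2|1|1
[11] 3|3|1|1|0
3|3|1|3|3
1|2|3|3|0
0|3|2|1|1
0|3|3|0|2
3|3|2|1|1
[12] 1|1|2|1|0
1|2|2|3|3
2|3|3|3|0
0|3|2|1|1
0|3|3|0|2
3|3|2|1|1
[13] 1|1|2|1|0
1|3|2|3|3
2|3|3|3|0
0|3|2|1|1
0|3|3|0|2
3|3|2|1|1
[14] 1|2|3|2|1
2|2|1|2|0
3|2|3|1|2
1|2|1|3|1
2|2|2|1|2
0|2|0|2|1
[15] 1|2|3|2|1
2|3|1|2|0
3|2|3|1|2
1|2|1|3|1
2|2|2|1|2
0|2|0|2|1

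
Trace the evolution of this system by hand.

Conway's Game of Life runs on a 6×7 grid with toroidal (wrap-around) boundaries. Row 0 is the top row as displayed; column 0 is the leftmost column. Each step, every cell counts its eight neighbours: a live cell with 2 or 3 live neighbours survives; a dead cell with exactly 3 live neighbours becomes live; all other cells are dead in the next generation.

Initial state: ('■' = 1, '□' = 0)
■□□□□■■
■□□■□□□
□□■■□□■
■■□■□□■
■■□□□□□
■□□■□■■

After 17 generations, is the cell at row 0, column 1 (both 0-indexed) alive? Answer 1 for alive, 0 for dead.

1

k=0  ■□□□□■■
■□□■□□□
□□■■□□■
■■□■□□■
■■□□□□□
■□□■□■■
k=1  □■□□□■□
■■■■■■□
□□□■■□■
□□□■□□■
□□□□■■□
□□□□■■□
k=2  ■■□□□□□
■■□□□□□
□■□□□□■
□□□■□□■
□□□■□□■
□□□□□□■
k=3  □■□□□□■
□□■□□□■
□■■□□□■
□□■□□■■
■□□□□■■
□□□□□□■
k=4  □□□□□■■
□□■□□■■
□■■■□□■
□□■□□□□
■□□□□□□
□□□□□□□
k=5  □□□□□■■
□■■■■□□
■■□■□■■
■□■■□□□
□□□□□□□
□□□□□□■
k=6  ■□■■■■■
□■□■□□□
□□□□□■■
■□■■■□□
□□□□□□□
□□□□□■■
k=7  ■■■■□□□
□■□■□□□
■■□□□■■
□□□■■■■
□□□■■■■
■□□■□□□
k=8  ■□□■■□□
□□□■■□□
□■□■□□□
□□■■□□□
■□■□□□□
■□□□□■□
k=9  □□□■□■■
□□□□□□□
□□□□□□□
□□□■□□□
□□■■□□■
■□□■■□□
k=10  □□□■□■■
□□□□□□□
□□□□□□□
□□■■□□□
□□■□□□□
■□□□□□□
k=11  □□□□□□■
□□□□□□□
□□□□□□□
□□■■□□□
□■■■□□□
□□□□□□■
k=12  □□□□□□□
□□□□□□□
□□□□□□□
□■□■□□□
□■□■□□□
■□■□□□□
k=13  □□□□□□□
□□□□□□□
□□□□□□□
□□□□□□□
■■□■□□□
□■■□□□□
k=14  □□□□□□□
□□□□□□□
□□□□□□□
□□□□□□□
■■□□□□□
■■■□□□□
k=15  □■□□□□□
□□□□□□□
□□□□□□□
□□□□□□□
■□■□□□□
■□■□□□□
k=16  □■□□□□□
□□□□□□□
□□□□□□□
□□□□□□□
□□□□□□□
■□■□□□□
k=17  □■□□□□□
□□□□□□□
□□□□□□□
□□□□□□□
□□□□□□□
□■□□□□□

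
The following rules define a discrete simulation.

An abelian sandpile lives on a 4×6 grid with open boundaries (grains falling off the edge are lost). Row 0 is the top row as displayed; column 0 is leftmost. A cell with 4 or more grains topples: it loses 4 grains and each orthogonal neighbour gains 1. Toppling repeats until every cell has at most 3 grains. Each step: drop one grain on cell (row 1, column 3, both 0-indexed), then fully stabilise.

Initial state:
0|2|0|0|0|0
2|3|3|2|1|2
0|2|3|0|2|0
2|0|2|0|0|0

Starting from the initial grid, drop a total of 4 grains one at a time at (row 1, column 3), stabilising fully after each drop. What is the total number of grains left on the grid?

0) 0|2|0|0|0|0
2|3|3|2|1|2
0|2|3|0|2|0
2|0|2|0|0|0
1) 0|2|0|0|0|0
2|3|3|3|1|2
0|2|3|0|2|0
2|0|2|0|0|0
2) 0|3|1|1|0|0
3|1|2|1|2|2
1|0|1|2|2|0
2|1|3|0|0|0
3) 0|3|1|1|0|0
3|1|2|2|2|2
1|0|1|2|2|0
2|1|3|0|0|0
4) 0|3|1|1|0|0
3|1|2|3|2|2
1|0|1|2|2|0
2|1|3|0|0|0

30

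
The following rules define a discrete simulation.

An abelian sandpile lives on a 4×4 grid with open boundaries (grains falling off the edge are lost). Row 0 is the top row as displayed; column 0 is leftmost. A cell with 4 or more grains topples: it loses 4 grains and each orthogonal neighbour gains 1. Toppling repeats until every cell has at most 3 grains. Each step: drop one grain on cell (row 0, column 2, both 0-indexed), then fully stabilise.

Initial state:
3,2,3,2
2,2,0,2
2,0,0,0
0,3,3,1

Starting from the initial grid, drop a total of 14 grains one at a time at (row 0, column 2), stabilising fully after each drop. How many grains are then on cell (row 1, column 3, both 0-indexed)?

gen 0: 3,2,3,2
2,2,0,2
2,0,0,0
0,3,3,1
gen 1: 3,3,0,3
2,2,1,2
2,0,0,0
0,3,3,1
gen 2: 3,3,1,3
2,2,1,2
2,0,0,0
0,3,3,1
gen 3: 3,3,2,3
2,2,1,2
2,0,0,0
0,3,3,1
gen 4: 3,3,3,3
2,2,1,2
2,0,0,0
0,3,3,1
gen 5: 0,1,2,0
3,3,2,3
2,0,0,0
0,3,3,1
gen 6: 0,1,3,0
3,3,2,3
2,0,0,0
0,3,3,1
gen 7: 0,2,0,1
3,3,3,3
2,0,0,0
0,3,3,1
gen 8: 0,2,1,1
3,3,3,3
2,0,0,0
0,3,3,1
gen 9: 0,2,2,1
3,3,3,3
2,0,0,0
0,3,3,1
gen 10: 0,2,3,1
3,3,3,3
2,0,0,0
0,3,3,1
gen 11: 2,0,2,3
0,2,2,0
3,1,1,1
0,3,3,1
gen 12: 2,0,3,3
0,2,2,0
3,1,1,1
0,3,3,1
gen 13: 2,1,1,0
0,2,3,1
3,1,1,1
0,3,3,1
gen 14: 2,1,2,0
0,2,3,1
3,1,1,1
0,3,3,1

1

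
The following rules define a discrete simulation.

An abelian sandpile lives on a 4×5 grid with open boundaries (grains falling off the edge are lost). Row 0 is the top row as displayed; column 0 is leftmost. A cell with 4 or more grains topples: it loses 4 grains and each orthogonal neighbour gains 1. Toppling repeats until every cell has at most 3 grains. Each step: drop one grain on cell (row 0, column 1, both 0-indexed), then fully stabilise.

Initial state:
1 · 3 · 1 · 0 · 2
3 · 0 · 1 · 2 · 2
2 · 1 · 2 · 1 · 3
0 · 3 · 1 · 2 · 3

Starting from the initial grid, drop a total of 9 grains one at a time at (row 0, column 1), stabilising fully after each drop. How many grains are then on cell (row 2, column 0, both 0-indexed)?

3

0) 1 · 3 · 1 · 0 · 2
3 · 0 · 1 · 2 · 2
2 · 1 · 2 · 1 · 3
0 · 3 · 1 · 2 · 3
1) 2 · 0 · 2 · 0 · 2
3 · 1 · 1 · 2 · 2
2 · 1 · 2 · 1 · 3
0 · 3 · 1 · 2 · 3
2) 2 · 1 · 2 · 0 · 2
3 · 1 · 1 · 2 · 2
2 · 1 · 2 · 1 · 3
0 · 3 · 1 · 2 · 3
3) 2 · 2 · 2 · 0 · 2
3 · 1 · 1 · 2 · 2
2 · 1 · 2 · 1 · 3
0 · 3 · 1 · 2 · 3
4) 2 · 3 · 2 · 0 · 2
3 · 1 · 1 · 2 · 2
2 · 1 · 2 · 1 · 3
0 · 3 · 1 · 2 · 3
5) 3 · 0 · 3 · 0 · 2
3 · 2 · 1 · 2 · 2
2 · 1 · 2 · 1 · 3
0 · 3 · 1 · 2 · 3
6) 3 · 1 · 3 · 0 · 2
3 · 2 · 1 · 2 · 2
2 · 1 · 2 · 1 · 3
0 · 3 · 1 · 2 · 3
7) 3 · 2 · 3 · 0 · 2
3 · 2 · 1 · 2 · 2
2 · 1 · 2 · 1 · 3
0 · 3 · 1 · 2 · 3
8) 3 · 3 · 3 · 0 · 2
3 · 2 · 1 · 2 · 2
2 · 1 · 2 · 1 · 3
0 · 3 · 1 · 2 · 3
9) 1 · 3 · 0 · 1 · 2
1 · 0 · 3 · 2 · 2
3 · 2 · 2 · 1 · 3
0 · 3 · 1 · 2 · 3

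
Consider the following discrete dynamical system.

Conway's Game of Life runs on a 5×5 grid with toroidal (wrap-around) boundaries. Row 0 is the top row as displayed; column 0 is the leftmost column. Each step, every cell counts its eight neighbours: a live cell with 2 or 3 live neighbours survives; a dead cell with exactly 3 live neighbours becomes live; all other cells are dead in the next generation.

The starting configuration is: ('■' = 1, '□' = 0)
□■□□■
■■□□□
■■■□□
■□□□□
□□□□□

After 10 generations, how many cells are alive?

t=0: □■□□■
■■□□□
■■■□□
■□□□□
□□□□□
t=1: □■□□□
□□□□■
□□■□■
■□□□□
■□□□□
t=2: ■□□□□
■□□■□
■□□■■
■■□□■
■■□□□
t=3: ■□□□□
■■□■□
□□■■□
□□■■□
□□□□□
t=4: ■■□□■
■■□■□
□□□□□
□□■■□
□□□□□
t=5: □■■□■
□■■□□
□■□■■
□□□□□
■■■■■
t=6: □□□□■
□□□□■
■■□■□
□□□□□
□□□□■
t=7: ■□□■■
□□□■■
■□□□■
■□□□■
□□□□□
t=8: ■□□■□
□□□□□
□□□□□
■□□□■
□□□■□
t=9: □□□□■
□□□□□
□□□□□
□□□□■
■□□■□
t=10: □□□□■
□□□□□
□□□□□
□□□□■
■□□■□

4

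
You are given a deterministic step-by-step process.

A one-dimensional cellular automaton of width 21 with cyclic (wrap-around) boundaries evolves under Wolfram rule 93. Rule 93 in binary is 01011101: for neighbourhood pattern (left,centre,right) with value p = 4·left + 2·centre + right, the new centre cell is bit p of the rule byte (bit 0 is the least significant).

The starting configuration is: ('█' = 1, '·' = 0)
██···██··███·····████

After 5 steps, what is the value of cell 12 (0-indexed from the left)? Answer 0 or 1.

0

gen 0: ██···██··███·····████
gen 1: ·███·███·█·█████·█···
gen 2: ·█·█·█·█·█·█···█·████
gen 3: ·█·█·█·█·█·███·█·█··█
gen 4: ·█·█·█·█·█·█·█·█·██·█
gen 5: ·█·█·█·█·█·█·█·█·██·█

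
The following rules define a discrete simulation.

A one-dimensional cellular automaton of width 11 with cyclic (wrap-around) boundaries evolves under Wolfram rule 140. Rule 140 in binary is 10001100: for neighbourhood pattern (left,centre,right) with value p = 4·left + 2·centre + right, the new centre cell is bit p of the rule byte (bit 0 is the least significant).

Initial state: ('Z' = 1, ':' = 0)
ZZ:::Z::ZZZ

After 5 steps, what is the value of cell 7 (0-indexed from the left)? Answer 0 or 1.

0

k=0  ZZ:::Z::ZZZ
k=1  Z::::Z::ZZZ
k=2  :::::Z::ZZZ
k=3  :::::Z::ZZ:
k=4  :::::Z::Z::
k=5  :::::Z::Z::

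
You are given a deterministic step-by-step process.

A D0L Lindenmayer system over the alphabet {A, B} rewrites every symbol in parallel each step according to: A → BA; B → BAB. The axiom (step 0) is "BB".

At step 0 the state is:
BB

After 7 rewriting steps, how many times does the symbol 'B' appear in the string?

1220

step 0: BB
step 1: BABBAB
step 2: BABBABABBABBABAB
step 3: BABBABABBABBABABBABABBABBABABBABBABABBABAB
step 4: BABBABABBABBABABBABABBABBABABBABBABABBABABBABBABABBABABBABBABABBABBABABBABABBABBABABBABBABABBABABBABBABABBABAB
step 5: BABBABABBABBABABBABABBABBABABBABBABABBABABBABBABABBABABBAB…BBABABBABABBABBABABBABABBABBABABBABBABABBABABBABBABABBABAB  (len 288)
step 6: BABBABABBABBABABBABABBABBABABBABBABABBABABBABBABABBABABBAB…BBABABBABABBABBABABBABABBABBABABBABBABABBABABBABBABABBABAB  (len 754)
step 7: BABBABABBABBABABBABABBABBABABBABBABABBABABBABBABABBABABBAB…BBABABBABABBABBABABBABABBABBABABBABBABABBABABBABBABABBABAB  (len 1974)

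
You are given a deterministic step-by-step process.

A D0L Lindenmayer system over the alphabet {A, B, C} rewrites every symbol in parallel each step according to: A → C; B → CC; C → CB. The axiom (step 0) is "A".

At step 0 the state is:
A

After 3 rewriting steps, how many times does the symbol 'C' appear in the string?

3

t=0: A
t=1: C
t=2: CB
t=3: CBCC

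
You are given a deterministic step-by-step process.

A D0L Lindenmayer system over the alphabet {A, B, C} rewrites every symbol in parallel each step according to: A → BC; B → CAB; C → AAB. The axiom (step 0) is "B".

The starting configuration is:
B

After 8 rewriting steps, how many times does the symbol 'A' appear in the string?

965

t=0: B
t=1: CAB
t=2: AABBCCAB
t=3: BCBCCABCABAABAABBCCAB
t=4: CABAABCABAABAABBCCABAABBCCABBCBCCABBCBCCABCABAABAABBCCAB
t=5: AABBCCABBCBCCABAABBCCABBCBCCABBCBCCABCABAABAABBCCABBCBCCAB…ABCABAABCABAABAABBCCABAABBCCABBCBCCABBCBCCABCABAABAABBCCAB  (len 148)
t=6: BCBCCABCABAABAABBCCABCABAABCABAABAABBCCABBCBCCABCABAABAABB…ABCABAABCABAABAABBCCABAABBCCABBCBCCABBCBCCABCABAABAABBCCAB  (len 393)
t=7: CABAABCABAABAABBCCABAABBCCABBCBCCABBCBCCABCABAABAABBCCABAA…ABCABAABCABAABAABBCCABAABBCCABBCBCCABBCBCCABCABAABAABBCCAB  (len 1041)
t=8: AABBCCABBCBCCABAABBCCABBCBCCABBCBCCABCABAABAABBCCABBCBCCAB…ABCABAABCABAABAABBCCABAABBCCABBCBCCABBCBCCABCABAABAABBCCAB  (len 2761)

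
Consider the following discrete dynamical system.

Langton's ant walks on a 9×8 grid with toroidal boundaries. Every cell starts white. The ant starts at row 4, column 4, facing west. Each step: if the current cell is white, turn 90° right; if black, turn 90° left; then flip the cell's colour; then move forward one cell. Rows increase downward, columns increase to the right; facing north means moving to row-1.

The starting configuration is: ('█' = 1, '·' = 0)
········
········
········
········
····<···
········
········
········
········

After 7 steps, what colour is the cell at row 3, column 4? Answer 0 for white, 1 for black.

step 0: ········
········
········
········
····<···
········
········
········
········
step 1: ········
········
········
····^···
····█···
········
········
········
········
step 2: ········
········
········
····█>··
····█···
········
········
········
········
step 3: ········
········
········
····██··
····█v··
········
········
········
········
step 4: ········
········
········
····██··
····<█··
········
········
········
········
step 5: ········
········
········
····██··
·····█··
····v···
········
········
········
step 6: ········
········
········
····██··
·····█··
···<█···
········
········
········
step 7: ········
········
········
····██··
···^·█··
···██···
········
········
········

1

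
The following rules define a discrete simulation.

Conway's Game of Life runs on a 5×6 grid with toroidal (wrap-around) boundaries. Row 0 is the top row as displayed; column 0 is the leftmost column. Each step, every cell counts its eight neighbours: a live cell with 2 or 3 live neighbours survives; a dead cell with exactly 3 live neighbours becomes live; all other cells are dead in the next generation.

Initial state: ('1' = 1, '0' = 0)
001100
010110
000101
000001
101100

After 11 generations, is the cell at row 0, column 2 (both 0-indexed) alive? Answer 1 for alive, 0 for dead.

1

gen 0: 001100
010110
000101
000001
101100
gen 1: 000000
000000
101101
101101
011110
gen 2: 001100
000000
101101
000000
110011
gen 3: 111111
010010
000000
001100
111111
gen 4: 000000
010010
001100
100001
000000
gen 5: 000000
001100
111111
000000
000000
gen 6: 000000
100001
110011
111111
000000
gen 7: 000000
010010
000000
001100
111111
gen 8: 000000
000000
001100
100001
110011
gen 9: 100001
000000
000000
001100
010010
gen 10: 100001
000000
000000
001100
111111
gen 11: 001100
000000
000000
100001
000000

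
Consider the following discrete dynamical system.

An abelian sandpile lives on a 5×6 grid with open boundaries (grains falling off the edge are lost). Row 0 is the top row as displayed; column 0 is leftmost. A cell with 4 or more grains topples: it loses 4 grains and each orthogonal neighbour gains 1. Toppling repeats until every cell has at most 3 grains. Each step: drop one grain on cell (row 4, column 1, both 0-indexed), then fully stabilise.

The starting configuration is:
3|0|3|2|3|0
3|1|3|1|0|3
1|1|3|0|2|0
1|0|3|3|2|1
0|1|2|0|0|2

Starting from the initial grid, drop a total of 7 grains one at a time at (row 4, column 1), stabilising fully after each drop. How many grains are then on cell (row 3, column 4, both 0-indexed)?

0) 3|0|3|2|3|0
3|1|3|1|0|3
1|1|3|0|2|0
1|0|3|3|2|1
0|1|2|0|0|2
1) 3|0|3|2|3|0
3|1|3|1|0|3
1|1|3|0|2|0
1|0|3|3|2|1
0|2|2|0|0|2
2) 3|0|3|2|3|0
3|1|3|1|0|3
1|1|3|0|2|0
1|0|3|3|2|1
0|3|2|0|0|2
3) 3|0|3|2|3|0
3|1|3|1|0|3
1|1|3|0|2|0
1|1|3|3|2|1
1|0|3|0|0|2
4) 3|0|3|2|3|0
3|1|3|1|0|3
1|1|3|0|2|0
1|1|3|3|2|1
1|1|3|0|0|2
5) 3|0|3|2|3|0
3|1|3|1|0|3
1|1|3|0|2|0
1|1|3|3|2|1
1|2|3|0|0|2
6) 3|0|3|2|3|0
3|1|3|1|0|3
1|1|3|0|2|0
1|1|3|3|2|1
1|3|3|0|0|2
7) 3|1|0|3|3|0
3|2|1|2|0|3
1|2|1|2|2|0
1|3|2|0|3|1
2|1|1|2|0|2

3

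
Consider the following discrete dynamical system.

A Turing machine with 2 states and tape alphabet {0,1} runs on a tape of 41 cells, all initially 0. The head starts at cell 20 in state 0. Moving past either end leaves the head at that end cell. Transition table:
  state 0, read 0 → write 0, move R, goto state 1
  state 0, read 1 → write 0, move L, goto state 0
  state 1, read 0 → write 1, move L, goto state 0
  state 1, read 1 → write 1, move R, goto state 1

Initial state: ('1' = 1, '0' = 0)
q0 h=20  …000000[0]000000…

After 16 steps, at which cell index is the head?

[0] q0 h=20  …000000[0]000000…
[1] q1 h=21  …000000[0]000000…
[2] q0 h=20  …000000[0]100000…
[3] q1 h=21  …000000[1]000000…
[4] q1 h=22  …000001[0]000000…
[5] q0 h=21  …000000[1]100000…
[6] q0 h=20  …000000[0]010000…
[7] q1 h=21  …000000[0]100000…
[8] q0 h=20  …000000[0]110000…
[9] q1 h=21  …000000[1]100000…
[10] q1 h=22  …000001[1]000000…
[11] q1 h=23  …000011[0]000000…
[12] q0 h=22  …000001[1]100000…
[13] q0 h=21  …000000[1]010000…
[14] q0 h=20  …000000[0]001000…
[15] q1 h=21  …000000[0]010000…
[16] q0 h=20  …000000[0]101000…

20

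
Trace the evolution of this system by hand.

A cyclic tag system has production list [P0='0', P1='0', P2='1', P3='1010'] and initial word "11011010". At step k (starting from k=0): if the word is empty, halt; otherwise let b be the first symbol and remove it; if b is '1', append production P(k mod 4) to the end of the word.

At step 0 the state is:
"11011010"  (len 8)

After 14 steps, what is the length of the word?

4

gen 0: "11011010"  (len 8)
gen 1: "10110100"  (len 8)
gen 2: "01101000"  (len 8)
gen 3: "1101000"  (len 7)
gen 4: "1010001010"  (len 10)
gen 5: "0100010100"  (len 10)
gen 6: "100010100"  (len 9)
gen 7: "000101001"  (len 9)
gen 8: "00101001"  (len 8)
gen 9: "0101001"  (len 7)
gen 10: "101001"  (len 6)
gen 11: "010011"  (len 6)
gen 12: "10011"  (len 5)
gen 13: "00110"  (len 5)
gen 14: "0110"  (len 4)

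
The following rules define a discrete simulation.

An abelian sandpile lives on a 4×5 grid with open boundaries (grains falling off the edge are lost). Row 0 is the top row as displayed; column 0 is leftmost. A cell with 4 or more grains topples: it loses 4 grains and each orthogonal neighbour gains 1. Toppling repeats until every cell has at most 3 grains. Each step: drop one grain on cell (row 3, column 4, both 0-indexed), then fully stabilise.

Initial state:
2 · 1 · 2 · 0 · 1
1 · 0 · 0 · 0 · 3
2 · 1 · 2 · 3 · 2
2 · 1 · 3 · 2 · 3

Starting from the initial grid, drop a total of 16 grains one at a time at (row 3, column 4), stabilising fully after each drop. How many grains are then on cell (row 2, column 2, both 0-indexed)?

1

step 0: 2 · 1 · 2 · 0 · 1
1 · 0 · 0 · 0 · 3
2 · 1 · 2 · 3 · 2
2 · 1 · 3 · 2 · 3
step 1: 2 · 1 · 2 · 0 · 1
1 · 0 · 0 · 0 · 3
2 · 1 · 2 · 3 · 3
2 · 1 · 3 · 3 · 0
step 2: 2 · 1 · 2 · 0 · 1
1 · 0 · 0 · 0 · 3
2 · 1 · 2 · 3 · 3
2 · 1 · 3 · 3 · 1
step 3: 2 · 1 · 2 · 0 · 1
1 · 0 · 0 · 0 · 3
2 · 1 · 2 · 3 · 3
2 · 1 · 3 · 3 · 2
step 4: 2 · 1 · 2 · 0 · 1
1 · 0 · 0 · 0 · 3
2 · 1 · 2 · 3 · 3
2 · 1 · 3 · 3 · 3
step 5: 2 · 1 · 2 · 0 · 2
1 · 0 · 1 · 2 · 0
2 · 2 · 0 · 2 · 2
2 · 2 · 1 · 2 · 2
step 6: 2 · 1 · 2 · 0 · 2
1 · 0 · 1 · 2 · 0
2 · 2 · 0 · 2 · 2
2 · 2 · 1 · 2 · 3
step 7: 2 · 1 · 2 · 0 · 2
1 · 0 · 1 · 2 · 0
2 · 2 · 0 · 2 · 3
2 · 2 · 1 · 3 · 0
step 8: 2 · 1 · 2 · 0 · 2
1 · 0 · 1 · 2 · 0
2 · 2 · 0 · 2 · 3
2 · 2 · 1 · 3 · 1
step 9: 2 · 1 · 2 · 0 · 2
1 · 0 · 1 · 2 · 0
2 · 2 · 0 · 2 · 3
2 · 2 · 1 · 3 · 2
step 10: 2 · 1 · 2 · 0 · 2
1 · 0 · 1 · 2 · 0
2 · 2 · 0 · 2 · 3
2 · 2 · 1 · 3 · 3
step 11: 2 · 1 · 2 · 0 · 2
1 · 0 · 1 · 3 · 1
2 · 2 · 1 · 0 · 1
2 · 2 · 2 · 1 · 2
step 12: 2 · 1 · 2 · 0 · 2
1 · 0 · 1 · 3 · 1
2 · 2 · 1 · 0 · 1
2 · 2 · 2 · 1 · 3
step 13: 2 · 1 · 2 · 0 · 2
1 · 0 · 1 · 3 · 1
2 · 2 · 1 · 0 · 2
2 · 2 · 2 · 2 · 0
step 14: 2 · 1 · 2 · 0 · 2
1 · 0 · 1 · 3 · 1
2 · 2 · 1 · 0 · 2
2 · 2 · 2 · 2 · 1
step 15: 2 · 1 · 2 · 0 · 2
1 · 0 · 1 · 3 · 1
2 · 2 · 1 · 0 · 2
2 · 2 · 2 · 2 · 2
step 16: 2 · 1 · 2 · 0 · 2
1 · 0 · 1 · 3 · 1
2 · 2 · 1 · 0 · 2
2 · 2 · 2 · 2 · 3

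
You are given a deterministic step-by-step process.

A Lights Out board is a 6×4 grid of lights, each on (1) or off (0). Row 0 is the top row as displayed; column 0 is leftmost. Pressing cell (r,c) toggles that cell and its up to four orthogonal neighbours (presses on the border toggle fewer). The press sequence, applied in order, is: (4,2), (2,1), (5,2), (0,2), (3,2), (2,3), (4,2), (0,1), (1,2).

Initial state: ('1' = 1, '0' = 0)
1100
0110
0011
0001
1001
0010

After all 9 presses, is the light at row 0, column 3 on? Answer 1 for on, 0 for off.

1

gen 0: 1100
0110
0011
0001
1001
0010
gen 1: 1100
0110
0011
0011
1110
0000
gen 2: 1100
0010
1101
0111
1110
0000
gen 3: 1100
0010
1101
0111
1100
0111
gen 4: 1011
0000
1101
0111
1100
0111
gen 5: 1011
0000
1111
0000
1110
0111
gen 6: 1011
0001
1100
0001
1110
0111
gen 7: 1011
0001
1100
0011
1001
0101
gen 8: 0101
0101
1100
0011
1001
0101
gen 9: 0111
0010
1110
0011
1001
0101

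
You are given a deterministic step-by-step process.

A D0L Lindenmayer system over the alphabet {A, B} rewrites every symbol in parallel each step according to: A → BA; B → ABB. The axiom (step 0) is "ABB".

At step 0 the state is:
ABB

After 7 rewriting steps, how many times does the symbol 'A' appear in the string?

987

k=0  ABB
k=1  BAABBABB
k=2  ABBBABAABBABBBAABBABB
k=3  BAABBABBABBBAABBBABAABBABBBAABBABBABBBABAABBABBBAABBABB
k=4  ABBBABAABBABBBAABBABBBAABBABBABBBABAABBABBABBBAABBBABAABBA…ABBBAABBABBABBBAABBBABAABBABBBAABBABBABBBABAABBABBBAABBABB  (len 144)
k=5  BAABBABBABBBAABBBABAABBABBBAABBABBABBBABAABBABBBAABBABBABB…ABBBAABBABBABBBAABBBABAABBABBBAABBABBABBBABAABBABBBAABBABB  (len 377)
k=6  ABBBABAABBABBBAABBABBBAABBABBABBBABAABBABBABBBAABBBABAABBA…ABBBAABBABBABBBAABBBABAABBABBBAABBABBABBBABAABBABBBAABBABB  (len 987)
k=7  BAABBABBABBBAABBBABAABBABBBAABBABBABBBABAABBABBBAABBABBABB…ABBBAABBABBABBBAABBBABAABBABBBAABBABBABBBABAABBABBBAABBABB  (len 2584)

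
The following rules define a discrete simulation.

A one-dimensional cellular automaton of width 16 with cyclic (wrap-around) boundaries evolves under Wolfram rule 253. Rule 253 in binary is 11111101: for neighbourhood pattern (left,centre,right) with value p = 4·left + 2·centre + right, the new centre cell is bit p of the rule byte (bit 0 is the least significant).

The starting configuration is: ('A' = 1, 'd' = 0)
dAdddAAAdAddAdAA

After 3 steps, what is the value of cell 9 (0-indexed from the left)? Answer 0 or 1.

1

0) dAdddAAAdAddAdAA
1) AAAAdAAAAAAdAAAA
2) AAAAAAAAAAAAAAAA
3) AAAAAAAAAAAAAAAA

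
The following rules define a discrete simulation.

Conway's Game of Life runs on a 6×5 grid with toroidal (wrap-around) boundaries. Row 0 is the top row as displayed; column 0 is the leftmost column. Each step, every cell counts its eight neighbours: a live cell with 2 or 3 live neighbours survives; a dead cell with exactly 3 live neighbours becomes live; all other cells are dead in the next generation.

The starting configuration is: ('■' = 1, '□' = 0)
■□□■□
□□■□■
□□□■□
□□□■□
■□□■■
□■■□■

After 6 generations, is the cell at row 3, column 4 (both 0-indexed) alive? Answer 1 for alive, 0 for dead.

[0] ■□□■□
□□■□■
□□□■□
□□□■□
■□□■■
□■■□■
[1] ■□□□□
□□■□■
□□■■■
□□■■□
■■□□□
□■■□□
[2] ■□■■□
■■■□■
□■□□■
■□□□□
■□□■□
□□■□□
[3] ■□□□□
□□□□□
□□■■■
■■□□□
□■□□■
□□■□□
[4] □□□□□
□□□■■
■■■■■
□■□□□
□■■□□
■■□□□
[5] ■□□□■
□■□□□
□■□□□
□□□□■
□□■□□
■■■□□
[6] □□■□■
□■□□□
■□□□□
□□□□□
■□■■□
■□■■■

0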